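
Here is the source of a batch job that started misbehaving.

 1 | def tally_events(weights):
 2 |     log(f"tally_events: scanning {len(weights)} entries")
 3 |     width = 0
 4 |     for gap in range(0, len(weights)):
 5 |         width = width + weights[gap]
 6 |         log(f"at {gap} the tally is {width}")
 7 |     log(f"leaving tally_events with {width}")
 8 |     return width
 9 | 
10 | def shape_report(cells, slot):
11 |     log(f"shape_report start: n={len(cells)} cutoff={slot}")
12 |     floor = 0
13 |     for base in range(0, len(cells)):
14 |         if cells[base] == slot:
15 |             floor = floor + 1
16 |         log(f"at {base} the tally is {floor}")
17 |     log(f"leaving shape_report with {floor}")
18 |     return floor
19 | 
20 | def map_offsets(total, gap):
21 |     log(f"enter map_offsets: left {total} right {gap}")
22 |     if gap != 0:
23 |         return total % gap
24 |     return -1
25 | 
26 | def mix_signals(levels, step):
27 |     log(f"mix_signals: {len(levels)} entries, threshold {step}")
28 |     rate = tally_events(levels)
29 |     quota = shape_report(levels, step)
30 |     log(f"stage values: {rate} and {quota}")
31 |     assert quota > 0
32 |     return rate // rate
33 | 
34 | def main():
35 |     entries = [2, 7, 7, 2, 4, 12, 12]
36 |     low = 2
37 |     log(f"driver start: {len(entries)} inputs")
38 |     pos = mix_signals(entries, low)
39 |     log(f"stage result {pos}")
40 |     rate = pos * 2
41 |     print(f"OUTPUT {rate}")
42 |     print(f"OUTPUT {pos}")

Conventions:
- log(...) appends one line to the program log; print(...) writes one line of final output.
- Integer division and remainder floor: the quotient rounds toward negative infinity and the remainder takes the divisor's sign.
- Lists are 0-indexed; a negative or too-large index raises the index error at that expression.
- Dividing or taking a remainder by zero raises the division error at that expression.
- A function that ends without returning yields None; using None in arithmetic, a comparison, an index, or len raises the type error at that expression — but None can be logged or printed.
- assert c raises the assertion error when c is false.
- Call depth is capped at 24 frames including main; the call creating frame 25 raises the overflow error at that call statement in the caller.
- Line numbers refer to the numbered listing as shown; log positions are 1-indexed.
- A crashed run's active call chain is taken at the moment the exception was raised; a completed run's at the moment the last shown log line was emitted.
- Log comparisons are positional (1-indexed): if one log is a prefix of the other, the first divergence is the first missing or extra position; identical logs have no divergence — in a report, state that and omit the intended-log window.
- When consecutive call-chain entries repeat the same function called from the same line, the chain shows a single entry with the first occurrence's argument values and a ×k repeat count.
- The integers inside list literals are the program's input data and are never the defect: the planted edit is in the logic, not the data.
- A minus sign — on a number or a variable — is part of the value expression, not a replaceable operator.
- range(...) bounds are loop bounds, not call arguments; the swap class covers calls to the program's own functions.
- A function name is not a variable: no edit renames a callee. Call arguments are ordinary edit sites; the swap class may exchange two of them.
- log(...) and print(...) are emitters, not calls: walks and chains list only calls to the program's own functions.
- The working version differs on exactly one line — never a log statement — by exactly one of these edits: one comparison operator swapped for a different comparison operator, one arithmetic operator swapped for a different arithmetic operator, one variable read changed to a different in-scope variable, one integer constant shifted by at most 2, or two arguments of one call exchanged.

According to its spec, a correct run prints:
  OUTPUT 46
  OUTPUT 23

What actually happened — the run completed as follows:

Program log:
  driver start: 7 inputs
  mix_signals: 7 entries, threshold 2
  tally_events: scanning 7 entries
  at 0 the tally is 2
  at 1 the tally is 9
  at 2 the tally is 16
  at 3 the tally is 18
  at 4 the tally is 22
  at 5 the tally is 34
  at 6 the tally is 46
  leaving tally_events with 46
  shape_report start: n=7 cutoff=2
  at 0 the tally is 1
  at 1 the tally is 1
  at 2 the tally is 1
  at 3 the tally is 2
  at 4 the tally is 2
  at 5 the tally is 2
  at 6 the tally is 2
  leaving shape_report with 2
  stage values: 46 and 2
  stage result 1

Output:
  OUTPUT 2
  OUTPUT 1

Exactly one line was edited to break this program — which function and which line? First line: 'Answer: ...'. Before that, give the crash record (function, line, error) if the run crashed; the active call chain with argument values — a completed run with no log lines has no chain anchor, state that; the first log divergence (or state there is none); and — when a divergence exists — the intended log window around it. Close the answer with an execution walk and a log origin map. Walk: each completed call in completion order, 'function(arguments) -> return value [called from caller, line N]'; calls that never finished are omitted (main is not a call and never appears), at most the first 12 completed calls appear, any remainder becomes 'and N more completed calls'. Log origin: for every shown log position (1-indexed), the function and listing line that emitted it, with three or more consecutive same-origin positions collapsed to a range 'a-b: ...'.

Answer: the defect is in mix_signals at line 32.
Key observation: Log line 22 is where behavior first shows: 'stage result 1' appears instead of 'stage result 23'.
Call chain: main.
First divergence: position 22 — shown 'stage result 1', intended 'stage result 23'.
Intended log window:
  20: leaving shape_report with 2
  21: stage values: 46 and 2
  22: stage result 23
Execution walk:
  tally_events([2, 7, 7, 2, 4, 12, 12]) -> 46  [called from mix_signals, line 28]
  shape_report([2, 7, 7, 2, 4, 12, 12], 2) -> 2  [called from mix_signals, line 29]
  mix_signals([2, 7, 7, 2, 4, 12, 12], 2) -> 1  [called from main, line 38]
Log origin:
  1: logged in main at line 37
  2: logged in mix_signals at line 27
  3: logged in tally_events at line 2
  4-10: logged in tally_events at line 6
  11: logged in tally_events at line 7
  12: logged in shape_report at line 11
  13-19: logged in shape_report at line 16
  20: logged in shape_report at line 17
  21: logged in mix_signals at line 30
  22: logged in main at line 39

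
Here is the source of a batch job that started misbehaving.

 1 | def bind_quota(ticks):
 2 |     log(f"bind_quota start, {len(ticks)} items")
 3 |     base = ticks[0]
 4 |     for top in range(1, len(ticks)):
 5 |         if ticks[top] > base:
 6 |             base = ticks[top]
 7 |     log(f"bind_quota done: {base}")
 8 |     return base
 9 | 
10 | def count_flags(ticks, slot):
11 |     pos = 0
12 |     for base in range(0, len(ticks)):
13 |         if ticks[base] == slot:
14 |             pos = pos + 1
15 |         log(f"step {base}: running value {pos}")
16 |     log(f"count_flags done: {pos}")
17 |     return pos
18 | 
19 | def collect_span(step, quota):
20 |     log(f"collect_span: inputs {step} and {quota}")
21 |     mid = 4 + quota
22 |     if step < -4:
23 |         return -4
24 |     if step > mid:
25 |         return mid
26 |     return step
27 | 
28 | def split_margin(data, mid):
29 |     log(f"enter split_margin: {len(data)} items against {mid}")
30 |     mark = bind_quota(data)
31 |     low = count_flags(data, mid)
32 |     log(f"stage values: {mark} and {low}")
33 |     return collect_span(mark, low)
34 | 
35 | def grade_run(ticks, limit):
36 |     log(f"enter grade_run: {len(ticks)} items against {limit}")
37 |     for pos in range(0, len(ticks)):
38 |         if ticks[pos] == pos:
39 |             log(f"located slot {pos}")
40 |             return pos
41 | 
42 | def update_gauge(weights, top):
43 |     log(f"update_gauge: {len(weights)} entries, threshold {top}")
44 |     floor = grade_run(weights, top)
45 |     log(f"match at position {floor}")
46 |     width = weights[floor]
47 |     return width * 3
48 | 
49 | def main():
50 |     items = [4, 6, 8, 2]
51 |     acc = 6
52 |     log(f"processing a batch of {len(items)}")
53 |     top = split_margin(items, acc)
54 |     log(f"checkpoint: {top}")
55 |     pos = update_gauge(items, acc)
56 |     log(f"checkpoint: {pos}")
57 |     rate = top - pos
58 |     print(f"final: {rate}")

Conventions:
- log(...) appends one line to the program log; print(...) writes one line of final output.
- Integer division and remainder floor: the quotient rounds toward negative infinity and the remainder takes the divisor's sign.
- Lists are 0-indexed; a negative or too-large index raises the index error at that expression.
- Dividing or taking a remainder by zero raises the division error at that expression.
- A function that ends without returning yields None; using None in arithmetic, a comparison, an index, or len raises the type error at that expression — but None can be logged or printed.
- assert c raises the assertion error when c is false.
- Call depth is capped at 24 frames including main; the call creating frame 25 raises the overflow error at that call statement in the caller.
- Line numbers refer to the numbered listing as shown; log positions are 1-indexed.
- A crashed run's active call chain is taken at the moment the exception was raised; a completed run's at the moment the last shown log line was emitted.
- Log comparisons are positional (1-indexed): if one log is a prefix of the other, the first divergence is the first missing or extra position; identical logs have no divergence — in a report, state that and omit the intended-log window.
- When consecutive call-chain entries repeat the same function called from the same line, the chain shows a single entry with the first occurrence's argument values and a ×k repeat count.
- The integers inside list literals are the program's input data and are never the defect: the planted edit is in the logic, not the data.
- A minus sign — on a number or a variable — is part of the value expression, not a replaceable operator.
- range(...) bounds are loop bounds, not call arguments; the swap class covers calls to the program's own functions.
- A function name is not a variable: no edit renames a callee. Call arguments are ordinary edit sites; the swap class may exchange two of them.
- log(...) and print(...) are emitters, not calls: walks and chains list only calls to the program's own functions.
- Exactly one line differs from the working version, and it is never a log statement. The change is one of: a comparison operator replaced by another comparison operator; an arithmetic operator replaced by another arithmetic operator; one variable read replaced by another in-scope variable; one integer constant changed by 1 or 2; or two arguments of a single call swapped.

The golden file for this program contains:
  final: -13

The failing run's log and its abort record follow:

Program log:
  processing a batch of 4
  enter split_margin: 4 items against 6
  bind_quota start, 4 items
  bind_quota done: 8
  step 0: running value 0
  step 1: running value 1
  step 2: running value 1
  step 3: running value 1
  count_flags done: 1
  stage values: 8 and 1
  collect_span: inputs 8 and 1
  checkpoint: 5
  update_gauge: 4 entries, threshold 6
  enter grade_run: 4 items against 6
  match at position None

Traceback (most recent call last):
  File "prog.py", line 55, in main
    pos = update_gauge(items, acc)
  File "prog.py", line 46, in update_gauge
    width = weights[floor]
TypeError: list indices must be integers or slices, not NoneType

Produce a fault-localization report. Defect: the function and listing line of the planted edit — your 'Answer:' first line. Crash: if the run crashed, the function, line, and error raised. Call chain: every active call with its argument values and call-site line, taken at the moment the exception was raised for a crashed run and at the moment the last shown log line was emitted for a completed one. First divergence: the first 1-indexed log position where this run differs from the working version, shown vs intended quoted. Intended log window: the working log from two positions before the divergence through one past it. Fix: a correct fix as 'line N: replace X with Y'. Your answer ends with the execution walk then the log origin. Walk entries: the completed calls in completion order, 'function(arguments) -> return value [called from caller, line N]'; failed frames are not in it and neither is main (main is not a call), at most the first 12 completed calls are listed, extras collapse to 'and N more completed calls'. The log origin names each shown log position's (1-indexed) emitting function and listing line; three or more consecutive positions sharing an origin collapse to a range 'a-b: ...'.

Answer: the defect is in grade_run at line 38.
Key fact: The earliest visible damage is log position 15 — 'match at position None' rather than the intended 'located slot 1'.
Crash: update_gauge, line 46, TypeError.
Call chain: main -> update_gauge([4, 6, 8, 2], 6) (called at line 55).
First divergence: position 15; shown 'match at position None' vs intended 'located slot 1'.
Intended log window:
  13: update_gauge: 4 entries, threshold 6
  14: enter grade_run: 4 items against 6
  15: located slot 1
  16: match at position 1
Execution walk:
  bind_quota([4, 6, 8, 2]) -> 8  [called from split_margin, line 30]
  count_flags([4, 6, 8, 2], 6) -> 1  [called from split_margin, line 31]
  collect_span(8, 1) -> 5  [called from split_margin, line 33]
  split_margin([4, 6, 8, 2], 6) -> 5  [called from main, line 53]
  grade_run([4, 6, 8, 2], 6) -> None  [called from update_gauge, line 44]
Log origins:
  1: emitted by main (line 52)
  2: emitted by split_margin (line 29)
  3: emitted by bind_quota (line 2)
  4: emitted by bind_quota (line 7)
  5-8: emitted by count_flags (line 15)
  9: emitted by count_flags (line 16)
  10: emitted by split_margin (line 32)
  11: emitted by collect_span (line 20)
  12: emitted by main (line 54)
  13: emitted by update_gauge (line 43)
  14: emitted by grade_run (line 36)
  15: emitted by update_gauge (line 45)
A correct fix: line 38: replace `ticks[pos] == pos` with `ticks[pos] == limit`.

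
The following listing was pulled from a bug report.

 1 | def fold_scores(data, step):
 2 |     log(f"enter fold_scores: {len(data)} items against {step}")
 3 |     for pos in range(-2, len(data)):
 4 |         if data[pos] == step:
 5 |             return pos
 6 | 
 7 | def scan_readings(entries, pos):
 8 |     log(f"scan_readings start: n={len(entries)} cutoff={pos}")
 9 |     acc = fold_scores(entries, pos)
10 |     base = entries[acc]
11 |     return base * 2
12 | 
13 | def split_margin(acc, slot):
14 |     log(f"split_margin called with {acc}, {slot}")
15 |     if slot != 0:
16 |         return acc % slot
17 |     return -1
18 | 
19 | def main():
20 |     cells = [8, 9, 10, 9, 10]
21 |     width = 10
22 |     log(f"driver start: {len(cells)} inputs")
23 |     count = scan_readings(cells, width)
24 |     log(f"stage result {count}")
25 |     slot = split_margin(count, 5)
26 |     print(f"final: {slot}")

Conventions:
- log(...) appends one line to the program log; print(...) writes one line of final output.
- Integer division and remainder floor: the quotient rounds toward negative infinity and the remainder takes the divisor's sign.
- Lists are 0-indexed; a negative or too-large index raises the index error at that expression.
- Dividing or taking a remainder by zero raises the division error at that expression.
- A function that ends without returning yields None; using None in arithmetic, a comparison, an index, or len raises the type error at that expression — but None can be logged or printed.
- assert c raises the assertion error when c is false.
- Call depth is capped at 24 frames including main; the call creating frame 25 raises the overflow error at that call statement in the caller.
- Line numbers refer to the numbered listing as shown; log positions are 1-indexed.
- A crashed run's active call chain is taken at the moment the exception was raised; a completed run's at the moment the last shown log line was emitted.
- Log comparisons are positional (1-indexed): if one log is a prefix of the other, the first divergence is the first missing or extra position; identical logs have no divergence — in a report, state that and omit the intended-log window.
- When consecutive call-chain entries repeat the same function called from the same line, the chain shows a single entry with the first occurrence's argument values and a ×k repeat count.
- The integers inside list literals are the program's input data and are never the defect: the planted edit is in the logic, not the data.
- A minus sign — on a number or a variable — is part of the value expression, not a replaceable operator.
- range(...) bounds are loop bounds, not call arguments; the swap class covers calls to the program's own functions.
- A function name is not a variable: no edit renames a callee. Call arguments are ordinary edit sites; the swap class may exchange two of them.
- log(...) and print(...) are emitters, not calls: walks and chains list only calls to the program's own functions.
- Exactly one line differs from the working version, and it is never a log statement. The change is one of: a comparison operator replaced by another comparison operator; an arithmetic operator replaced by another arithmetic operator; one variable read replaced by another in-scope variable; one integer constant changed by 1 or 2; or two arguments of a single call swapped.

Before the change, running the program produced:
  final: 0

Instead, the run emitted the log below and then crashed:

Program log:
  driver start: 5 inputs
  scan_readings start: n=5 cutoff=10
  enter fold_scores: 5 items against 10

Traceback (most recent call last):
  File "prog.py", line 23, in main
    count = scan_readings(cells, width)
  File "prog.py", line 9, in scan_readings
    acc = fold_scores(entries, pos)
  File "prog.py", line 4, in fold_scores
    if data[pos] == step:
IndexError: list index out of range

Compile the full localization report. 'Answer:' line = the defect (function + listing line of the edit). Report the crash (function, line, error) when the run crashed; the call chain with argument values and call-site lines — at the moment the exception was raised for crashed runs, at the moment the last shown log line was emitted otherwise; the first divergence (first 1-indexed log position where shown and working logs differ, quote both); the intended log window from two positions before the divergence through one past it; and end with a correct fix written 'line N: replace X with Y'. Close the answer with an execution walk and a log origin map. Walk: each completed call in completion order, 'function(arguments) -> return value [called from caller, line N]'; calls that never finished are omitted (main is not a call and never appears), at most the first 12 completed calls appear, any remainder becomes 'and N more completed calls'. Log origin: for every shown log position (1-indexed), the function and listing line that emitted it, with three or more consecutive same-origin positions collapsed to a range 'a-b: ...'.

Answer: the defect is in fold_scores at line 3.
Key observation: After 3 matching log lines the faulty run goes silent, while the working version continues with 'stage result 20'.
Crash: fold_scores, line 4, IndexError.
Call chain: main -> scan_readings([8, 9, 10, 9, 10], 10) (called at line 23) -> fold_scores([8, 9, 10, 9, 10], 10) (called at line 9).
First divergence: position 4 — the faulty run's log ends after 3 lines; the working version continues with 'stage result 20'.
Intended log window:
  2: scan_readings start: n=5 cutoff=10
  3: enter fold_scores: 5 items against 10
  4: stage result 20
  5: split_margin called with 20, 5
Execution walk:
  (no call completed)
Log origin:
  1: logged in main at line 22
  2: logged in scan_readings at line 8
  3: logged in fold_scores at line 2
A correct fix: line 3: replace `-2` with `0`.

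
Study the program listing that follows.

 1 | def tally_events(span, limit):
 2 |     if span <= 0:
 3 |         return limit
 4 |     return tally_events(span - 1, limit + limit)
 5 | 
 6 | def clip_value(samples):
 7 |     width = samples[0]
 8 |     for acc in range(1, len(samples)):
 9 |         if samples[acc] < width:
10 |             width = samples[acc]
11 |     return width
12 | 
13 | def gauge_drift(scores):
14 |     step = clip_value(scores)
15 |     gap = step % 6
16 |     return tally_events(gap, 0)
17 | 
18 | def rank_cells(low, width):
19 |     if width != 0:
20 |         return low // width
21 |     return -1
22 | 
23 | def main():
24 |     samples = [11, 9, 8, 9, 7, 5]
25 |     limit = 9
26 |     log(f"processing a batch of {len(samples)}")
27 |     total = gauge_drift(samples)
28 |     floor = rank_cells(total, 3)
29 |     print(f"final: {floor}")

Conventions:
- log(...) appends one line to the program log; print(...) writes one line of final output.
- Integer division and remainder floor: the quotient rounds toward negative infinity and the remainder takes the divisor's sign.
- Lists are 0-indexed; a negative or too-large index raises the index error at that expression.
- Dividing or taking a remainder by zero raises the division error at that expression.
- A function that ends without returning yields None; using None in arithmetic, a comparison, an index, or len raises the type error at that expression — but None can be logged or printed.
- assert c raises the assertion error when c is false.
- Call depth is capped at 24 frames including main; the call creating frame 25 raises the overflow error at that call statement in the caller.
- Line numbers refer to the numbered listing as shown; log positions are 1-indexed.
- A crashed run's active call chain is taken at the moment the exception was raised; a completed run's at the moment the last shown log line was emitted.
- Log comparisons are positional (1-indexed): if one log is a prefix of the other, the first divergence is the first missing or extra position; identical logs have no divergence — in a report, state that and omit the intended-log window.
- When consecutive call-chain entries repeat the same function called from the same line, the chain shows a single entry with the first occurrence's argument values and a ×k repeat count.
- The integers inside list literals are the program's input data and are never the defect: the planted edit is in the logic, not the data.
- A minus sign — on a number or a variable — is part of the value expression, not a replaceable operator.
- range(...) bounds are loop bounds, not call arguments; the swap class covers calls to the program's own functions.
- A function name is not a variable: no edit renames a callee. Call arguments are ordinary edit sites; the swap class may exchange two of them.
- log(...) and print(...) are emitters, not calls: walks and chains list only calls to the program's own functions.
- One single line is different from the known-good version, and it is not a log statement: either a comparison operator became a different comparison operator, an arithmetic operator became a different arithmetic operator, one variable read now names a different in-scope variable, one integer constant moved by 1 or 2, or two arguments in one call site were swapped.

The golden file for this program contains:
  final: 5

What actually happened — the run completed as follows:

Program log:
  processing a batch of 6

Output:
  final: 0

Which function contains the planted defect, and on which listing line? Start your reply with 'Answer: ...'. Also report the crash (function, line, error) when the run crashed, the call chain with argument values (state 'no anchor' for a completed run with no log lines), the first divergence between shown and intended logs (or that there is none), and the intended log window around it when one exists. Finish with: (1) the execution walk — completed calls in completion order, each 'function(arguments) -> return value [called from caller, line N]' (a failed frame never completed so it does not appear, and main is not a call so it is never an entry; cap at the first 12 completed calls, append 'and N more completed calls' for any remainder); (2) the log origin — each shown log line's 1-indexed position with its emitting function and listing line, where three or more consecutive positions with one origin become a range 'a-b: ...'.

Answer: the defect is in tally_events at line 4.
The tell: The two runs log identically and part ways only at the printed values.
Call chain: main.
First divergence: there is none — every log position agrees.
Execution walk:
  clip_value([11, 9, 8, 9, 7, 5]) -> 5  [called from gauge_drift, line 14]
  tally_events(0, 0) -> 0  [called from tally_events, line 4]
  tally_events(1, 0) -> 0  [called from tally_events, line 4]
  tally_events(2, 0) -> 0  [called from tally_events, line 4]
  tally_events(3, 0) -> 0  [called from tally_events, line 4]
  tally_events(4, 0) -> 0  [called from tally_events, line 4]
  tally_events(5, 0) -> 0  [called from gauge_drift, line 16]
  gauge_drift([11, 9, 8, 9, 7, 5]) -> 0  [called from main, line 27]
  rank_cells(0, 3) -> 0  [called from main, line 28]
Log origins:
  1: logged in main at line 26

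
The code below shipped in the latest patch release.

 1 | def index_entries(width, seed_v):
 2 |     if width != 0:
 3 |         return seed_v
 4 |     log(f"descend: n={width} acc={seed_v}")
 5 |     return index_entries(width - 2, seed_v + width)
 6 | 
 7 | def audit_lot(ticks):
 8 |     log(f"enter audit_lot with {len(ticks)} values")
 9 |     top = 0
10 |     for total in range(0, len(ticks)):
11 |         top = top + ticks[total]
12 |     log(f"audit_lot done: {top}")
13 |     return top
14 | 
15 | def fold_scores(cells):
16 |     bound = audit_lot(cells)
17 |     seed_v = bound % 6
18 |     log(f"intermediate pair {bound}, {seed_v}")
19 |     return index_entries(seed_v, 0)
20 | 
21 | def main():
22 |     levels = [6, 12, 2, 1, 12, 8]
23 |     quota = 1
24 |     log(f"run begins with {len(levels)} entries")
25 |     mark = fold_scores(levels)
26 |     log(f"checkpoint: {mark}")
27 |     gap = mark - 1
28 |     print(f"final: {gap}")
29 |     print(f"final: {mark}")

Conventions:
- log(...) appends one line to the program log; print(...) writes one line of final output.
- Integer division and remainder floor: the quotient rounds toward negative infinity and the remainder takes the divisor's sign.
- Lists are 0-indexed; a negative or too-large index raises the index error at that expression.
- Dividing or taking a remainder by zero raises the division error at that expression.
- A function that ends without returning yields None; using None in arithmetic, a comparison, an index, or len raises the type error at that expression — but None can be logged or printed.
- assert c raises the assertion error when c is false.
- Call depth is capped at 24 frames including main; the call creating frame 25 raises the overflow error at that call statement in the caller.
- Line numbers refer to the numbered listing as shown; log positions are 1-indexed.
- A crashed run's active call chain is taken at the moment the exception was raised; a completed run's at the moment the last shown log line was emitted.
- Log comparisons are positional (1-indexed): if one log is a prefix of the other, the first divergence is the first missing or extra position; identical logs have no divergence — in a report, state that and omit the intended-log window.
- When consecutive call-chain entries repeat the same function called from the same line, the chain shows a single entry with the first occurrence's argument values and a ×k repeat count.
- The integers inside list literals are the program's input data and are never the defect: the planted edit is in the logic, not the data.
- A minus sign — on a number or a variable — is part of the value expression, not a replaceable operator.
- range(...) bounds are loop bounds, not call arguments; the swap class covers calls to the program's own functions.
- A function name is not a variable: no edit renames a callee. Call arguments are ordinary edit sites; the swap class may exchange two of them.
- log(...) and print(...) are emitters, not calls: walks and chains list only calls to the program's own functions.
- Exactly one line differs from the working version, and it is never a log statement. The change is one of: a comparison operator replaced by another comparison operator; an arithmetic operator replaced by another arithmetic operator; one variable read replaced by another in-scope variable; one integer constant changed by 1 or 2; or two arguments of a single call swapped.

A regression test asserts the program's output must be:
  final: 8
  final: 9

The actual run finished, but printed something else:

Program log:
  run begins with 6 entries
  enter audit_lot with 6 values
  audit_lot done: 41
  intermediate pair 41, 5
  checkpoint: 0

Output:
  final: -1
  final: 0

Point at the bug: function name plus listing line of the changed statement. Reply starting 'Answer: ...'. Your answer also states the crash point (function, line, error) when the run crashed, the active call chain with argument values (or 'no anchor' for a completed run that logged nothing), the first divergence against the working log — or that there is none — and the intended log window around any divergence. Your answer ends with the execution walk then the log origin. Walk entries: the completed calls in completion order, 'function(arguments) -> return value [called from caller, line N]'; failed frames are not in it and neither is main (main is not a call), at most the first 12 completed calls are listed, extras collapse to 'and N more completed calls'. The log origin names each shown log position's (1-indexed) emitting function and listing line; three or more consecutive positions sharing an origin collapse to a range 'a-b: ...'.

Answer: the defect is in index_entries at line 2.
Key observation: At log position 5 the runs split — shown 'checkpoint: 0', but the working version logs 'descend: n=5 acc=0'.
Call chain: main.
First divergence: at position 5 the run shows 'checkpoint: 0' where the working version logs 'descend: n=5 acc=0'.
Intended log window:
  3: audit_lot done: 41
  4: intermediate pair 41, 5
  5: descend: n=5 acc=0
  6: descend: n=3 acc=5
Execution walk:
  audit_lot([6, 12, 2, 1, 12, 8]) -> 41  [called from fold_scores, line 16]
  index_entries(5, 0) -> 0  [called from fold_scores, line 19]
  fold_scores([6, 12, 2, 1, 12, 8]) -> 0  [called from main, line 25]
Log origins:
  1: emitted by main (line 24)
  2: emitted by audit_lot (line 8)
  3: emitted by audit_lot (line 12)
  4: emitted by fold_scores (line 18)
  5: emitted by main (line 26)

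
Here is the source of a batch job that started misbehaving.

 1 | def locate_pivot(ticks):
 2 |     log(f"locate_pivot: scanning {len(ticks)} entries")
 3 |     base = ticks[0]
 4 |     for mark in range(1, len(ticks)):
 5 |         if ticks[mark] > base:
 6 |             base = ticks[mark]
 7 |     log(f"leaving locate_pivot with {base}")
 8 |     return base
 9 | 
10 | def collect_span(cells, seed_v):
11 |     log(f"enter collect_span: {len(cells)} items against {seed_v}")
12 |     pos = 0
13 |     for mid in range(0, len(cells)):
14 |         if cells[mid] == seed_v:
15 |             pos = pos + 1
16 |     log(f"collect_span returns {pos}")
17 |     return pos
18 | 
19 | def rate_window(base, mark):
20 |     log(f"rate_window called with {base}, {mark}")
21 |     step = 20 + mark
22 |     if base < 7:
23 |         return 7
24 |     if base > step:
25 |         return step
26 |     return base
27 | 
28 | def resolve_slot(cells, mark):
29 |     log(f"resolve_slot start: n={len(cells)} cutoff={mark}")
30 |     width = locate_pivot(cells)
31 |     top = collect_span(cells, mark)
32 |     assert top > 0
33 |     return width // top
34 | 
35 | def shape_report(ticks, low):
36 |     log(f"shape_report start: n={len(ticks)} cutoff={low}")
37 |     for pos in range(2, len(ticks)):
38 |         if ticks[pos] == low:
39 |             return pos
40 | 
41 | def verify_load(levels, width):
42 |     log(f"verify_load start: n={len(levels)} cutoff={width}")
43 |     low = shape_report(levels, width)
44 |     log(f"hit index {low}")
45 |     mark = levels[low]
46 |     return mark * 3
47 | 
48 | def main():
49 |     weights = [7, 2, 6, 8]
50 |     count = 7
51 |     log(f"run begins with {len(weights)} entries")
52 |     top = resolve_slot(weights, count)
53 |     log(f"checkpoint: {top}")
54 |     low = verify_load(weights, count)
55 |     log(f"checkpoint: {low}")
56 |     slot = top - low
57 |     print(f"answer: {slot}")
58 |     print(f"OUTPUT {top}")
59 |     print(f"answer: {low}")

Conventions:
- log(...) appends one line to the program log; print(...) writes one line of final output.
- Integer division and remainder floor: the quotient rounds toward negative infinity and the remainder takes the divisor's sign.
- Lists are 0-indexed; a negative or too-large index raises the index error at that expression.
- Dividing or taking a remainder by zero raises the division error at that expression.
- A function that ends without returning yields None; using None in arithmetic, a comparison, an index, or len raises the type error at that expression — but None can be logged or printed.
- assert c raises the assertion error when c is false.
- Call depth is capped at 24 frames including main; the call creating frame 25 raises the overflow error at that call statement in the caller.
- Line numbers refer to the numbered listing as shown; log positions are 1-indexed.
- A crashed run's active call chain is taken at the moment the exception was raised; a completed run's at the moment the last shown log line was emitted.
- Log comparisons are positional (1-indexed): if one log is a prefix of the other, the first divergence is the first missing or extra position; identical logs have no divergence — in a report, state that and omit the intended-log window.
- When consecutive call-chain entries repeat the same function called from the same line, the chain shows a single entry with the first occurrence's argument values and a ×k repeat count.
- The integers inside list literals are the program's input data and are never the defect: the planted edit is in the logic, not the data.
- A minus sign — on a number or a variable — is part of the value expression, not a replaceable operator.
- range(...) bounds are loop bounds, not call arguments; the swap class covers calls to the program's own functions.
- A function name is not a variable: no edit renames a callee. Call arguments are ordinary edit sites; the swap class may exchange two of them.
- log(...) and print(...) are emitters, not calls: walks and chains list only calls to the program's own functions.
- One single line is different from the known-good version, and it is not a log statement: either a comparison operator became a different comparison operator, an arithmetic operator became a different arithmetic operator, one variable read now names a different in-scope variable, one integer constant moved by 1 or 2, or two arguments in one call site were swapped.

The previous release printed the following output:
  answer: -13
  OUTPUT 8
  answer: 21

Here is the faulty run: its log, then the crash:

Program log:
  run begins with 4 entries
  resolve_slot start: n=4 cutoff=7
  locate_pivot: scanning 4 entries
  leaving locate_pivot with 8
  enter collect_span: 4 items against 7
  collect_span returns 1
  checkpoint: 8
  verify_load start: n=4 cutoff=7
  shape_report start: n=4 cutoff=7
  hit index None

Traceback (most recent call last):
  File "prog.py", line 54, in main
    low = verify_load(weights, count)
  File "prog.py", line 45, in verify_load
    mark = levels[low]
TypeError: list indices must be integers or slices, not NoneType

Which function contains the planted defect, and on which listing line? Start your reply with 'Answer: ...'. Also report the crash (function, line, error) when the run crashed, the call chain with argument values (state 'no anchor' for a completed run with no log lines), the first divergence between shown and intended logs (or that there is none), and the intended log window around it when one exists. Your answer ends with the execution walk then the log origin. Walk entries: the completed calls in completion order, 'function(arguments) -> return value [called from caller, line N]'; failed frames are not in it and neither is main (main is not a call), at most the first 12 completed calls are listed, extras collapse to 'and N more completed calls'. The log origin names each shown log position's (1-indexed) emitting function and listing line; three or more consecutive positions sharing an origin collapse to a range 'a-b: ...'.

Answer: the defect is in shape_report at line 37.
Core observation: Log line 10 is where behavior first shows: 'hit index None' appears instead of 'hit index 0'.
Crash: verify_load, line 45, TypeError.
Call chain: main -> verify_load([7, 2, 6, 8], 7) (called at line 54).
First divergence: position 10 — the shown line 'hit index None' should read 'hit index 0'.
Intended log window:
  8: verify_load start: n=4 cutoff=7
  9: shape_report start: n=4 cutoff=7
  10: hit index 0
  11: checkpoint: 21
Execution walk:
  locate_pivot([7, 2, 6, 8]) -> 8  [called from resolve_slot, line 30]
  collect_span([7, 2, 6, 8], 7) -> 1  [called from resolve_slot, line 31]
  resolve_slot([7, 2, 6, 8], 7) -> 8  [called from main, line 52]
  shape_report([7, 2, 6, 8], 7) -> None  [called from verify_load, line 43]
Origin of each log line:
  1: from main, line 51
  2: from resolve_slot, line 29
  3: from locate_pivot, line 2
  4: from locate_pivot, line 7
  5: from collect_span, line 11
  6: from collect_span, line 16
  7: from main, line 53
  8: from verify_load, line 42
  9: from shape_report, line 36
  10: from verify_load, line 44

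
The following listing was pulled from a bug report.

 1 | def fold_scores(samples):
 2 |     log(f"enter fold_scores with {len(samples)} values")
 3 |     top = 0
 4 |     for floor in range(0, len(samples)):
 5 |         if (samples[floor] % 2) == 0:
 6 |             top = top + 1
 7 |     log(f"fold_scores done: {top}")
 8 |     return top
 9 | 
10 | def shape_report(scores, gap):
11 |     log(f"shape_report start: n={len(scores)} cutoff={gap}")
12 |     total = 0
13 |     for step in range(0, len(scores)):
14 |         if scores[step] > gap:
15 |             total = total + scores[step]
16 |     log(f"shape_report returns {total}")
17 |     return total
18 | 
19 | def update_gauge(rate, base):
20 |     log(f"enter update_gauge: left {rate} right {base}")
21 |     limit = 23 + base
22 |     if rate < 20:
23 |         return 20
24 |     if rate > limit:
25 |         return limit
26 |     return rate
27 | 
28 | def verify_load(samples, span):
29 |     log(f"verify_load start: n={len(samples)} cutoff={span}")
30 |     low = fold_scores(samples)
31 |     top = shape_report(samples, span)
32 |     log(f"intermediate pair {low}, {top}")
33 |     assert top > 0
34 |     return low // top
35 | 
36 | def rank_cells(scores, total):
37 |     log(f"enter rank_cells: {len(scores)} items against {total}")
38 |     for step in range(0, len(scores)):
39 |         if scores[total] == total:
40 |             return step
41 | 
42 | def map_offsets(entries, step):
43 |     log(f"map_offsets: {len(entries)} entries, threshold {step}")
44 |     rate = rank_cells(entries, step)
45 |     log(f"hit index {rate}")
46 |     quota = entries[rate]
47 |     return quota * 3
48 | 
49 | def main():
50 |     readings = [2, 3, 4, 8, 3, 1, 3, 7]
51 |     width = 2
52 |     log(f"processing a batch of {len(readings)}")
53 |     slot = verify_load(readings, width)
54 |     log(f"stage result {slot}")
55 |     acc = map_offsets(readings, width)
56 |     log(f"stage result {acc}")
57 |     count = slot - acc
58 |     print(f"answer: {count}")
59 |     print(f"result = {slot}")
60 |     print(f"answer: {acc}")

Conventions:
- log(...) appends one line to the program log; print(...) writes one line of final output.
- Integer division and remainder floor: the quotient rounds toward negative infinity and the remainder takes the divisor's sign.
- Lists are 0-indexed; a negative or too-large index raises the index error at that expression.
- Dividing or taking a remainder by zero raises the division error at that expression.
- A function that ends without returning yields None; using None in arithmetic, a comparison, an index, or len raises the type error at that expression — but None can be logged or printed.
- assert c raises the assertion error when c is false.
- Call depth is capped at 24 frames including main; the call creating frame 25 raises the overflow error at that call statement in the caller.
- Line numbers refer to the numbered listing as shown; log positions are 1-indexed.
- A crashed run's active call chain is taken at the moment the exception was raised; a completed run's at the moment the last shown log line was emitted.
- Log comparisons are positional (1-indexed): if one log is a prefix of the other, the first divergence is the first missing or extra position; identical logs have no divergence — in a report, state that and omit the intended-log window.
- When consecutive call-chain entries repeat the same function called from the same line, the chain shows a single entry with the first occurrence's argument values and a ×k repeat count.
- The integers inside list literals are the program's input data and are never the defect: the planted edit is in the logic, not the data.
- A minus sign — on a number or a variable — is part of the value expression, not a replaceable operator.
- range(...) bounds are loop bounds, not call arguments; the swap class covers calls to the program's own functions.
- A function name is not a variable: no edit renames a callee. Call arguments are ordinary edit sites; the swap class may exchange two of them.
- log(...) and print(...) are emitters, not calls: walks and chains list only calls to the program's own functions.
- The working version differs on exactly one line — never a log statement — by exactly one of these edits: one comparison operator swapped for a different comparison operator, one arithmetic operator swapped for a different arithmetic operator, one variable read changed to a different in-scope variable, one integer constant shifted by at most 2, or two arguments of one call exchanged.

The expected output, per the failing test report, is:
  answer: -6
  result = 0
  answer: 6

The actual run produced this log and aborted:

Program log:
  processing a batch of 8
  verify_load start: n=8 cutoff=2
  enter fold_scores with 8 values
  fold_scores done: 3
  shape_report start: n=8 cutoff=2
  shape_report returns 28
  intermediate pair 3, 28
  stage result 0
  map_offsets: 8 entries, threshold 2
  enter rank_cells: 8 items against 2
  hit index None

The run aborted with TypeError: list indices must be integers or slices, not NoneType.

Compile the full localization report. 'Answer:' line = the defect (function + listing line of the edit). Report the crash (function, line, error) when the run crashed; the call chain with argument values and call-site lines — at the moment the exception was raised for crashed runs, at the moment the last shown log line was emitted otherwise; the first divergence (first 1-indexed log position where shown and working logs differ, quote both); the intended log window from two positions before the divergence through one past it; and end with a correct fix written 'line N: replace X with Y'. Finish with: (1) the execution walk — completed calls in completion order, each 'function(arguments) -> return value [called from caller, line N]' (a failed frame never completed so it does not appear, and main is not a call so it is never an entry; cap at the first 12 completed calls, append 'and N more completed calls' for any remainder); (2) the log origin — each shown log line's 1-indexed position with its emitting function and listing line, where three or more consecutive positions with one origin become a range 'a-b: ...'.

Answer: the defect is in rank_cells at line 39.
The tell: Everything matches until log position 11, which reads 'hit index None' in place of 'hit index 0'.
Crash: map_offsets, line 46, TypeError.
Call chain: main -> map_offsets([2, 3, 4, 8, 3, 1, 3, 7], 2) (called at line 55).
First divergence: position 11; shown 'hit index None' vs intended 'hit index 0'.
Intended log window:
  9: map_offsets: 8 entries, threshold 2
  10: enter rank_cells: 8 items against 2
  11: hit index 0
  12: stage result 6
Execution walk:
  fold_scores([2, 3, 4, 8, 3, 1, 3, 7]) -> 3  [called from verify_load, line 30]
  shape_report([2, 3, 4, 8, 3, 1, 3, 7], 2) -> 28  [called from verify_load, line 31]
  verify_load([2, 3, 4, 8, 3, 1, 3, 7], 2) -> 0  [called from main, line 53]
  rank_cells([2, 3, 4, 8, 3, 1, 3, 7], 2) -> None  [called from map_offsets, line 44]
Log origins:
  1: emitted by main (line 52)
  2: emitted by verify_load (line 29)
  3: emitted by fold_scores (line 2)
  4: emitted by fold_scores (line 7)
  5: emitted by shape_report (line 11)
  6: emitted by shape_report (line 16)
  7: emitted by verify_load (line 32)
  8: emitted by main (line 54)
  9: emitted by map_offsets (line 43)
  10: emitted by rank_cells (line 37)
  11: emitted by map_offsets (line 45)
A correct fix: line 39: replace `scores[total]` with `scores[step]`.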